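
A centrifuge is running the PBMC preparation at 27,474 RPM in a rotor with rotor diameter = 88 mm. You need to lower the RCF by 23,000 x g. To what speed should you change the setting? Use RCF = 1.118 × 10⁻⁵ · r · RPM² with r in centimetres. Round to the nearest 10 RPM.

16950 RPM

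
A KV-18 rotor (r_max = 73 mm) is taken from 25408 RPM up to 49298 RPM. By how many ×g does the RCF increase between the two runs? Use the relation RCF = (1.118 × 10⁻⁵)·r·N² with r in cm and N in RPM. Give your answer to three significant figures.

r = 73 mm = 7.3 cm
RCF₁ = 1.118 × 10⁻⁵ × 7.3 × (25408)² = 1.118 × 10⁻⁵ × 7.3 × 645,566,464 ≈ 52,687.3 × g
RCF₂ = 1.118 × 10⁻⁵ × 7.3 × (49298)² = 1.118 × 10⁻⁵ × 7.3 × 2,430,292,804 ≈ 198,345.9 × g
Increase = 198,345.9 − 52,687.3 = 145,658.6

≈ 146000 ×g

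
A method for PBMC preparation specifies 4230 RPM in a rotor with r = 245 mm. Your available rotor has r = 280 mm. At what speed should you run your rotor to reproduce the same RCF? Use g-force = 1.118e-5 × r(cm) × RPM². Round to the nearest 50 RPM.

Original rotor: r = 245 mm = 24.5 cm
RCF_original = 1.118 × 10⁻⁵ × 24.5 × (4230)² = 1.118 × 10⁻⁵ × 24.5 × 17,892,900 ≈ 4,901 × g
Your rotor: r = 280 mm = 28.0 cm
4,901 = 1.118 × 10⁻⁵ × 28 × N²
N² = 4,901 / (31.304 × 10⁻⁵) = 15,656,146
N ≈ √15,656,146 ≈ 3,956.8

≈ 3950 RPM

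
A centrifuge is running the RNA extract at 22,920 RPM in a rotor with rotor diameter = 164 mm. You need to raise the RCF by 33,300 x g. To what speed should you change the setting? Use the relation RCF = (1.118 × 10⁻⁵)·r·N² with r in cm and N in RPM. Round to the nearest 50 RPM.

≈ 29800 RPM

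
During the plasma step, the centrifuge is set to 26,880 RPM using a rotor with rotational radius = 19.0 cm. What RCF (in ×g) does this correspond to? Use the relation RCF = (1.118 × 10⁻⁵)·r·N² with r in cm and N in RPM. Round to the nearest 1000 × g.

153000 ×g

RCF = 1.118 × 10⁻⁵ × r × N²
RCF = 1.118 × 10⁻⁵ × 19 × (26880)² = 1.118 × 10⁻⁵ × 19 × 722,534,400 ≈ 153,480.8 × g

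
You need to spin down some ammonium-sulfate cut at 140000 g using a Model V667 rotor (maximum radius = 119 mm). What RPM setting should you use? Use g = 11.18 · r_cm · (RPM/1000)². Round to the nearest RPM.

r = 119 mm = 11.9 cm
140,000 = 11.18 × 11.9 × (N/1000)²
(N/1000)² = 140,000 / 133.042 = 1052.299
N = 1000 × √1052.299 ≈ 32,439.2

≈ 32439 RPM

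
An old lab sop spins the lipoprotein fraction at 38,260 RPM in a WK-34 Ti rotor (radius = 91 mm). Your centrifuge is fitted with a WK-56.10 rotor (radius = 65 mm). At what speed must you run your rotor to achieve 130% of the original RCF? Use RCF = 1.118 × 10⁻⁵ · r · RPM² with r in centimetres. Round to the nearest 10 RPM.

≈ 51620 RPM

Original rotor: r = 91 mm = 9.1 cm
RCF_original = 1.118 × 10⁻⁵ × 9.1 × (38260)² = 1.118 × 10⁻⁵ × 9.1 × 1,463,827,600 ≈ 148,926.9 × g
Target RCF = 1.3 × 148,926.9 ≈ 193,605 × g
Your rotor: r = 65 mm = 6.5 cm
193,605 = 1.118 × 10⁻⁵ × 6.5 × N²
N² = 193,605 / (7.267 × 10⁻⁵) = 2,664,166,781
N ≈ √2,664,166,781 ≈ 51,615.6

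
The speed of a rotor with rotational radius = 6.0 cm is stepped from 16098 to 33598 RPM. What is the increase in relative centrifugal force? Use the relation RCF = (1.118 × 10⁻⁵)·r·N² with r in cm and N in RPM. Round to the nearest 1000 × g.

RCF₁ = 1.118 × 10⁻⁵ × 6 × (16098)² = 1.118 × 10⁻⁵ × 6 × 259,145,604 ≈ 17,383.5 × g
RCF₂ = 1.118 × 10⁻⁵ × 6 × (33598)² = 1.118 × 10⁻⁵ × 6 × 1,128,825,604 ≈ 75,721.6 × g
Increase = 75,721.6 − 17,383.5 = 58,338.1

58000 ×g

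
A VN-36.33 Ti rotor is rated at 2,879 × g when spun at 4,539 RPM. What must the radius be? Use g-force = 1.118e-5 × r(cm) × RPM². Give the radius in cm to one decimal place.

≈ 12.5 cm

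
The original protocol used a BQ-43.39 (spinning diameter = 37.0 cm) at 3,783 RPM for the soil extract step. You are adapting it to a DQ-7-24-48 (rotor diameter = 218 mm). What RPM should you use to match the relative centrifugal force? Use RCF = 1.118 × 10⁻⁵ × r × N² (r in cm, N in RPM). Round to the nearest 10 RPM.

≈ 4930 RPM

Original rotor: r = 37.0 / 2 = 18.5 cm
RCF_original = 1.118 × 10⁻⁵ × 18.5 × (3783)² = 1.118 × 10⁻⁵ × 18.5 × 14,311,089 ≈ 2,960 × g
Your rotor: r = 218 mm / 2 = 109 mm = 10.9 cm
2,960 = 1.118 × 10⁻⁵ × 10.9 × N²
N² = 2,960 / (12.1862 × 10⁻⁵) = 24,289,770
N ≈ √24,289,770 ≈ 4,928.5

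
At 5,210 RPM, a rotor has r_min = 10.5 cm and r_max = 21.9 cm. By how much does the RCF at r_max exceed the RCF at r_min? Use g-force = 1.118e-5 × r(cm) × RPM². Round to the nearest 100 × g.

ΔRCF ≈ 3500 x g

ΔRCF = 1.118 × 10⁻⁵ × (r_max − r_min) × N² = 1.118 × 10⁻⁵ × 11.4 × 27,144,100 ≈ 3,459.6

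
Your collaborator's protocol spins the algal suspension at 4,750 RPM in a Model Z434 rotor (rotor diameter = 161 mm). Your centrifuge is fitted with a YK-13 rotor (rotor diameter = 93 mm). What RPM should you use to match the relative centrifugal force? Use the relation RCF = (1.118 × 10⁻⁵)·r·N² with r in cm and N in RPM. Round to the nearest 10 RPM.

≈ 6250 RPM

Original rotor: r = 161 mm / 2 = 80.5 mm = 8.05 cm
RCF_original = 1.118 × 10⁻⁵ × 8.05 × (4750)² = 1.118 × 10⁻⁵ × 8.05 × 22,562,500 ≈ 2,030.6 × g
Your rotor: r = 93 mm / 2 = 46.5 mm = 4.65 cm
2,030.6 = 1.118 × 10⁻⁵ × 4.65 × N²
N² = 2,030.6 / (5.1987 × 10⁻⁵) = 39,059,765
N ≈ √39,059,765 ≈ 6,249.8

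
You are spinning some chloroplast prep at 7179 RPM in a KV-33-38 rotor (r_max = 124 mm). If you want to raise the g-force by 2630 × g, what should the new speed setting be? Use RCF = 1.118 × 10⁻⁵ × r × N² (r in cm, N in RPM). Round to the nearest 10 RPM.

r = 124 mm = 12.4 cm
Current RCF = 1.118 × 10⁻⁵ × 12.4 × (7179)² = 1.118 × 10⁻⁵ × 12.4 × 51,538,041 ≈ 7,144.8 × g
Target RCF = 7,144.8 + 2,630 = 9,774.8 × g
N² = 9,774.8 / (13.8632 × 10⁻⁵) = 70,508,973
N ≈ √70,508,973 ≈ 8,397.0

8400 RPM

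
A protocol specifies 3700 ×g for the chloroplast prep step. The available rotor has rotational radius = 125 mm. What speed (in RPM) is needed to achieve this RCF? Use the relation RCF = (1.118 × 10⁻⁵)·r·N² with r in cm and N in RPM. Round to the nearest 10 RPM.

N ≈ 5150 RPM

r = 125 mm = 12.5 cm
RCF = 1.118 × 10⁻⁵ × r × N²
3,700 = 1.118 × 10⁻⁵ × 12.5 × N²
N² = 3,700 / (13.975 × 10⁻⁵) = 26,475,850
N ≈ √26,475,850 ≈ 5,145.5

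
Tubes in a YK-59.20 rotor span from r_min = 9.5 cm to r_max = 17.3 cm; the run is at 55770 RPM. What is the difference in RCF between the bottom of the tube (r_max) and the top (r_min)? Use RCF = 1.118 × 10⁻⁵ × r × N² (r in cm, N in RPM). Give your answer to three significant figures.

≈ 271000 × g

ΔRCF = 1.118 × 10⁻⁵ × (r_max − r_min) × N² = 1.118 × 10⁻⁵ × 7.8 × 3,110,292,900 ≈ 271,230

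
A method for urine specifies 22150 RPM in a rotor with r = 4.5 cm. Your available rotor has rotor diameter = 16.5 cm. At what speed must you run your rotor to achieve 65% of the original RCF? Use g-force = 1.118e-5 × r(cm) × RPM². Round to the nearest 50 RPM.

13200 RPM

RCF_original = 1.118 × 10⁻⁵ × 4.5 × (22150)² = 1.118 × 10⁻⁵ × 4.5 × 490,622,500 ≈ 24,683.2 × g
Target RCF = 0.65 × 24,683.2 ≈ 16,044.1 × g
Your rotor: r = 16.5 / 2 = 8.25 cm
16,044.1 = 1.118 × 10⁻⁵ × 8.25 × N²
N² = 16,044.1 / (9.2235 × 10⁻⁵) = 173,948,067
N ≈ √173,948,067 ≈ 13,188.9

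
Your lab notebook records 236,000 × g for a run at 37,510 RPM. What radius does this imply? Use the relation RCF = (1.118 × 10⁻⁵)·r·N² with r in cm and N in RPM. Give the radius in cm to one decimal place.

236000 = 1.118 × 10⁻⁵ × r × (37510)²
r = 236000 / (1.118 × 10⁻⁵ × 1,407,000,100) = 236000 / 15730.26 ≈ 15.003 cm

r ≈ 15.0 cm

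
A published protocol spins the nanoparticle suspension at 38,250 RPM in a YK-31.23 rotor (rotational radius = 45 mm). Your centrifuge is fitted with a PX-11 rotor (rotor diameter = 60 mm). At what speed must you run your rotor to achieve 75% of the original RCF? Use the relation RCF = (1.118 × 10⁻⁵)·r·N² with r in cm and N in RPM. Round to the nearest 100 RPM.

40600 RPM

Original rotor: r = 45 mm = 4.5 cm
RCF_original = 1.118 × 10⁻⁵ × 4.5 × (38250)² = 1.118 × 10⁻⁵ × 4.5 × 1,463,062,500 ≈ 73,606.7 × g
Target RCF = 0.75 × 73,606.7 ≈ 55,205 × g
Your rotor: r = 60 mm / 2 = 30 mm = 3 cm
55,205 = 1.118 × 10⁻⁵ × 3 × N²
N² = 55,205 / (3.354 × 10⁻⁵) = 1,645,945,140
N ≈ √1,645,945,140 ≈ 40,570.2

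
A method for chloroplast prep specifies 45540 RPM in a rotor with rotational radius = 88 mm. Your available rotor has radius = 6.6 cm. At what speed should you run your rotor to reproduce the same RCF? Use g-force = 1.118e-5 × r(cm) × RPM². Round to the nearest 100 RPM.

Original rotor: r = 88 mm = 8.8 cm
RCF_original = 1.118 × 10⁻⁵ × 8.8 × (45540)² = 1.118 × 10⁻⁵ × 8.8 × 2,073,891,600 ≈ 204,037.8 × g
204,037.8 = 1.118 × 10⁻⁵ × 6.6 × N²
N² = 204,037.8 / (7.3788 × 10⁻⁵) = 2,765,189,462
N ≈ √2,765,189,462 ≈ 52,585.1

≈ 52600 RPM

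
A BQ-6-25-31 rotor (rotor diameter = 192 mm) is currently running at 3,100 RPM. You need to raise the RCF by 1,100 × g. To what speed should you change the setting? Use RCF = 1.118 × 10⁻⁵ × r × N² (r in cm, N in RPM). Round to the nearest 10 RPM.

r = 192 mm / 2 = 96 mm = 9.6 cm
Current RCF = 1.118 × 10⁻⁵ × 9.6 × (3100)² = 1.118 × 10⁻⁵ × 9.6 × 9,610,000 ≈ 1,031.4 × g
Target RCF = 1,031.4 + 1,100 = 2,131.4 × g
N² = 2,131.4 / (10.7328 × 10⁻⁵) = 19,858,751
N ≈ √19,858,751 ≈ 4,456.3

≈ 4460 RPM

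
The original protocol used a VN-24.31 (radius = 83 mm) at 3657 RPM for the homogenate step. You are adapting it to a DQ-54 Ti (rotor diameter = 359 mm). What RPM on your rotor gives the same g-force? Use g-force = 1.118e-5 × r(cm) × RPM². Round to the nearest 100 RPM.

≈ 2500 RPM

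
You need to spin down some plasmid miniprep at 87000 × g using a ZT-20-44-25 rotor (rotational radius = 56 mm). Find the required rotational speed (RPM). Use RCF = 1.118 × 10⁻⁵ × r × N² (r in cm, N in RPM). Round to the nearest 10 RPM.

N ≈ 37280 RPM

r = 56 mm = 5.6 cm
87,000 = 1.118 × 10⁻⁵ × 5.6 × N²
N² = 87,000 / (6.2608 × 10⁻⁵) = 1,389,598,773
N ≈ √1,389,598,773 ≈ 37,277.3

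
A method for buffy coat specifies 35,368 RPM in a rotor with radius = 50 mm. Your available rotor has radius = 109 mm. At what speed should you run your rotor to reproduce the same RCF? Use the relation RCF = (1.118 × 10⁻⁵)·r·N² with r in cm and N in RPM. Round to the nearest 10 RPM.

≈ 23950 RPM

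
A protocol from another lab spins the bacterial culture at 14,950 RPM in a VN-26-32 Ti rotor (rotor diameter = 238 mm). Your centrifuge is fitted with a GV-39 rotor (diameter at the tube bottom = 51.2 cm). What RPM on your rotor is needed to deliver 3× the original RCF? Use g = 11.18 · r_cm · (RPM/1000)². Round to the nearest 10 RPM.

Original rotor: r = 238 mm / 2 = 119 mm = 11.9 cm
RCF = 11.18 × r × (N/1000)²
RCF_original = 11.18 × 11.9 × (14.95)² = 11.18 × 11.9 × 223.5025 ≈ 29,735.2 × g
Target RCF = 3 × 29,735.2 ≈ 89,205.6 × g
Your rotor: r = 51.2 / 2 = 25.6 cm
89,205.6 = 11.18 × 25.6 × (N/1000)²
(N/1000)² = 89,205.6 / 286.208 = 311.681
N = 1000 × √311.681 ≈ 17,654.5

≈ 17650 RPM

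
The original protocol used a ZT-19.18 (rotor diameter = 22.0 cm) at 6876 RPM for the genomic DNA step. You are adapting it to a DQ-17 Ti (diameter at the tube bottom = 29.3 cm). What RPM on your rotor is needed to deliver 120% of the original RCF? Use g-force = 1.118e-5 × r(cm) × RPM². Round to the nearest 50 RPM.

Original rotor: r = 22.0 / 2 = 11 cm
RCF = 1.118 × 10⁻⁵ × r × N²
RCF_original = 1.118 × 10⁻⁵ × 11 × (6876)² = 1.118 × 10⁻⁵ × 11 × 47,279,376 ≈ 5,814.4 × g
Target RCF = 1.2 × 5,814.4 ≈ 6,977.3 × g
Your rotor: r = 29.3 / 2 = 14.65 cm
6,977.3 = 1.118 × 10⁻⁵ × 14.65 × N²
N² = 6,977.3 / (16.3787 × 10⁻⁵) = 42,599,840
N ≈ √42,599,840 ≈ 6,526.9

6550 RPM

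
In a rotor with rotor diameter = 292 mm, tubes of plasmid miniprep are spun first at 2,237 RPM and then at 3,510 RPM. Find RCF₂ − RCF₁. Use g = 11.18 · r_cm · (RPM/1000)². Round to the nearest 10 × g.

r = 292 mm / 2 = 146 mm = 14.6 cm
RCF₁ = 11.18 × 14.6 × (2.237)² = 11.18 × 14.6 × 5.004169 ≈ 816.8 × g
RCF₂ = 11.18 × 14.6 × (3.51)² = 11.18 × 14.6 × 12.3201 ≈ 2,011 × g
Increase = 2,011 − 816.8 = 1,194.2

1190 ×g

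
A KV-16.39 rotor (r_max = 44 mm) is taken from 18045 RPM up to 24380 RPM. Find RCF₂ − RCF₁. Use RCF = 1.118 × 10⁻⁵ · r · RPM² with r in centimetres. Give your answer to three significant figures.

13200 ×g

r = 44 mm = 4.4 cm
RCF₁ = 1.118 × 10⁻⁵ × 4.4 × (18045)² = 1.118 × 10⁻⁵ × 4.4 × 325,622,025 ≈ 16,018 × g
RCF₂ = 1.118 × 10⁻⁵ × 4.4 × (24380)² = 1.118 × 10⁻⁵ × 4.4 × 594,384,400 ≈ 29,239 × g
Increase = 29,239 − 16,018 = 13,221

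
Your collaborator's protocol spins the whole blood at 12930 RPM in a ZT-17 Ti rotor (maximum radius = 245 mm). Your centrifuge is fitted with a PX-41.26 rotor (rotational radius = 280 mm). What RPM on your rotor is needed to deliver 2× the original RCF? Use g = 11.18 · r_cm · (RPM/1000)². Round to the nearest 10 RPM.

17100 RPM

Original rotor: r = 245 mm = 24.5 cm
RCF = 11.18 × r × (N/1000)²
RCF_original = 11.18 × 24.5 × (12.93)² = 11.18 × 24.5 × 167.1849 ≈ 45,793.6 × g
Target RCF = 2 × 45,793.6 ≈ 91,587.2 × g
Your rotor: r = 280 mm = 28.0 cm
91,587.2 = 11.18 × 28 × (N/1000)²
(N/1000)² = 91,587.2 / 313.04 = 292.5735
N = 1000 × √292.5735 ≈ 17,104.8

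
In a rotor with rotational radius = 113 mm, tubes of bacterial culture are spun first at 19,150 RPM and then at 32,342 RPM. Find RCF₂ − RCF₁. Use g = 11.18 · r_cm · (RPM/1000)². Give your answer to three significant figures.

r = 113 mm = 11.3 cm
RCF₁ = 11.18 × 11.3 × (19.15)² = 11.18 × 11.3 × 366.7225 ≈ 46,329.5 × g
RCF₂ = 11.18 × 11.3 × (32.342)² = 11.18 × 11.3 × 1,046.004964 ≈ 132,146 × g
Increase = 132,146 − 46,329.5 = 85,816.5

≈ 85800 ×g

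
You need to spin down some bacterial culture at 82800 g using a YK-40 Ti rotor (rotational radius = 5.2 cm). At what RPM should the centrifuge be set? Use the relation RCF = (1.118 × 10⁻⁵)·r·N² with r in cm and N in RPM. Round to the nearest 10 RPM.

82,800 = 1.118 × 10⁻⁵ × 5.2 × N²
N² = 82,800 / (5.8136 × 10⁻⁵) = 1,424,246,594
N ≈ √1,424,246,594 ≈ 37,739.2

≈ 37740 RPM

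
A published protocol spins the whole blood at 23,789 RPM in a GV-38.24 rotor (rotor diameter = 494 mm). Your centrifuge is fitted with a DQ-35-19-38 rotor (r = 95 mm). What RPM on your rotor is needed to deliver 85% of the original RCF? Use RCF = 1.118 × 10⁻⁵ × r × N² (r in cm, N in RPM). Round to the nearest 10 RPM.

≈ 35360 RPM

Original rotor: r = 494 mm / 2 = 247 mm = 24.7 cm
RCF = 1.118 × 10⁻⁵ × r × N²
RCF_original = 1.118 × 10⁻⁵ × 24.7 × (23789)² = 1.118 × 10⁻⁵ × 24.7 × 565,916,521 ≈ 156,275.6 × g
Target RCF = 0.85 × 156,275.6 ≈ 132,834.3 × g
Your rotor: r = 95 mm = 9.5 cm
132,834.3 = 1.118 × 10⁻⁵ × 9.5 × N²
N² = 132,834.3 / (10.621 × 10⁻⁵) = 1,250,676,019
N ≈ √1,250,676,019 ≈ 35,364.9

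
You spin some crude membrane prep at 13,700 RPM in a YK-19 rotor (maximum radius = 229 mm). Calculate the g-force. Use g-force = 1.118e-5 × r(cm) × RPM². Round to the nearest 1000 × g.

RCF ≈ 48000 x g

r = 229 mm = 22.9 cm
RCF = 1.118 × 10⁻⁵ × r × N²
RCF = 1.118 × 10⁻⁵ × 22.9 × (13700)² = 1.118 × 10⁻⁵ × 22.9 × 187,690,000 ≈ 48,052.8 × g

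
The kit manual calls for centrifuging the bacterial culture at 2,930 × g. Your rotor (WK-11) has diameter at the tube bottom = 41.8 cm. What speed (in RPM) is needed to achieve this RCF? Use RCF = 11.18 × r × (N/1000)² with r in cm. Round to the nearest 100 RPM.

≈ 3500 RPM

r = 41.8 / 2 = 20.9 cm
2,930 = 11.18 × 20.9 × (N/1000)²
(N/1000)² = 2,930 / 233.662 = 12.53948
N = 1000 × √12.53948 ≈ 3,541.1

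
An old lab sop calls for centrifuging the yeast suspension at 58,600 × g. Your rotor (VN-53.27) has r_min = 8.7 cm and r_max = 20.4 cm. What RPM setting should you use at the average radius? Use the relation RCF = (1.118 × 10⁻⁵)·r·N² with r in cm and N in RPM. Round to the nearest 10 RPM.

r_avg = (8.7 + 20.4) / 2 = 14.55 cm
RCF = 1.118 × 10⁻⁵ × r × N²
58,600 = 1.118 × 10⁻⁵ × 14.55 × N²
N² = 58,600 / (16.2669 × 10⁻⁵) = 360,240,734
N ≈ √360,240,734 ≈ 18,980.0

≈ 18980 RPM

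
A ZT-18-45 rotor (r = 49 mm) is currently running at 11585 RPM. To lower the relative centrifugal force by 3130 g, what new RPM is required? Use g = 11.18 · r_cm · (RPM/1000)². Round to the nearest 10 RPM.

N₂ ≈ 8780 RPM

r = 49 mm = 4.9 cm
Current RCF = 11.18 × 4.9 × (11.585)² = 11.18 × 4.9 × 134.212225 ≈ 7,352.4 × g
Target RCF = 7,352.4 − 3,130 = 4,222.4 × g
(N/1000)² = 4,222.4 / 54.782 = 77.07641
N = 1000 × √77.07641 ≈ 8,779.3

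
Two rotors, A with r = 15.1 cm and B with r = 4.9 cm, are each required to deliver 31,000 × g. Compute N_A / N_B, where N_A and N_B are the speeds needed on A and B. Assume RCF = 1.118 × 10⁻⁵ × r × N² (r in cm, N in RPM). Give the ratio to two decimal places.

At fixed RCF, N ∝ 1/√r, so N_A/N_B = √(r_B/r_A) = √(4.9/15.1) = √0.324503 = 0.5697.

0.57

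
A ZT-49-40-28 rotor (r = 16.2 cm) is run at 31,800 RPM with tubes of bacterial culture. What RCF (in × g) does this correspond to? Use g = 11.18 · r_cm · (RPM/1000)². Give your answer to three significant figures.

RCF = 11.18 × 16.2 × (31.8)² = 11.18 × 16.2 × 1,011.24 ≈ 183,151.7 × g

RCF ≈ 183000 × g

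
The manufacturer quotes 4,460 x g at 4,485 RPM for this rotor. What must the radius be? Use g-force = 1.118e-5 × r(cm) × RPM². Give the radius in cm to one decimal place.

r ≈ 19.8 cm

4460 = 1.118 × 10⁻⁵ × r × (4485)²
r = 4460 / (1.118 × 10⁻⁵ × 20,115,225) = 4460 / 224.8882 ≈ 19.832 cm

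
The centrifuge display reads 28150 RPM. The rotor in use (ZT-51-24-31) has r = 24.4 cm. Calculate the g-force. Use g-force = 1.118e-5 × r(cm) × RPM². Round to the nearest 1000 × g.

RCF = 1.118 × 10⁻⁵ × 24.4 × (28150)² = 1.118 × 10⁻⁵ × 24.4 × 792,422,500 ≈ 216,166.5 × g

≈ 216000 ×g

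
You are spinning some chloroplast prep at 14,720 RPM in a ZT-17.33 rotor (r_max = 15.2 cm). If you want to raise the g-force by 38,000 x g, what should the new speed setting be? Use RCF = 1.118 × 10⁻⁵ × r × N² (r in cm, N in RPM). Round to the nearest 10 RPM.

Current RCF = 1.118 × 10⁻⁵ × 15.2 × (14720)² = 1.118 × 10⁻⁵ × 15.2 × 216,678,400 ≈ 36,821.5 × g
Target RCF = 36,821.5 + 38,000 = 74,821.5 × g
N² = 74,821.5 / (16.9936 × 10⁻⁵) = 440,292,228
N ≈ √440,292,228 ≈ 20,983.1

20980 RPM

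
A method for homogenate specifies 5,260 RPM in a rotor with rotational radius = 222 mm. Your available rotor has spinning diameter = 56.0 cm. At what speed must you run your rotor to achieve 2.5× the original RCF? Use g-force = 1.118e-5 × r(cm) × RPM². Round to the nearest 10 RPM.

Original rotor: r = 222 mm = 22.2 cm
RCF = 1.118 × 10⁻⁵ × r × N²
RCF_original = 1.118 × 10⁻⁵ × 22.2 × (5260)² = 1.118 × 10⁻⁵ × 22.2 × 27,667,600 ≈ 6,867 × g
Target RCF = 2.5 × 6,867 ≈ 17,167.5 × g
Your rotor: r = 56.0 / 2 = 28 cm
17,167.5 = 1.118 × 10⁻⁵ × 28 × N²
N² = 17,167.5 / (31.304 × 10⁻⁵) = 54,841,234
N ≈ √54,841,234 ≈ 7,405.5

7410 RPM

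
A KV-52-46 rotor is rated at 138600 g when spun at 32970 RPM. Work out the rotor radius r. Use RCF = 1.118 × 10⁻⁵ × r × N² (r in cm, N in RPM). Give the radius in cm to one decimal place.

11.4 cm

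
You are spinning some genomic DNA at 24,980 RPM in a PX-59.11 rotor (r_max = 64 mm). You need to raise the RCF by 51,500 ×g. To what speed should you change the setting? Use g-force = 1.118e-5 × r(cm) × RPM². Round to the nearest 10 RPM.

r = 64 mm = 6.4 cm
Current RCF = 1.118 × 10⁻⁵ × 6.4 × (24980)² = 1.118 × 10⁻⁵ × 6.4 × 624,000,400 ≈ 44,648.5 × g
Target RCF = 44,648.5 + 51,500 = 96,148.5 × g
N² = 96,148.5 / (7.1552 × 10⁻⁵) = 1,343,756,988
N ≈ √1,343,756,988 ≈ 36,657.3

≈ 36660 RPM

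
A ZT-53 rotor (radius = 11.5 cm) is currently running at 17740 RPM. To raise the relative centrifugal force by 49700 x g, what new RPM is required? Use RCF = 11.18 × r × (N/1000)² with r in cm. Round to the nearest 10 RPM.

Current RCF = 11.18 × 11.5 × (17.74)² = 11.18 × 11.5 × 314.7076 ≈ 40,462 × g
Target RCF = 40,462 + 49,700 = 90,162 × g
(N/1000)² = 90,162 / 128.57 = 701.2678
N = 1000 × √701.2678 ≈ 26,481.5

≈ 26480 RPM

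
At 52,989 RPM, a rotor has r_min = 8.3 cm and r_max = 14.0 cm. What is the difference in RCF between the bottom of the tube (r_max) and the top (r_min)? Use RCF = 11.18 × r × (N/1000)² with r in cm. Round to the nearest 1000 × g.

ΔRCF = 11.18 × (r_max − r_min) × (N/1000)² = 11.18 × 5.7 × 2,807.834121 ≈ 178,932

ΔRCF ≈ 179000 ×g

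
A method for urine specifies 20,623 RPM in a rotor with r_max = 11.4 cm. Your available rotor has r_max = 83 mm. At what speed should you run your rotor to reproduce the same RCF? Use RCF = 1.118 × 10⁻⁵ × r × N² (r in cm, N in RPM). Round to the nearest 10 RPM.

RCF_original = 1.118 × 10⁻⁵ × 11.4 × (20623)² = 1.118 × 10⁻⁵ × 11.4 × 425,308,129 ≈ 54,206.4 × g
Your rotor: r = 83 mm = 8.3 cm
54,206.4 = 1.118 × 10⁻⁵ × 8.3 × N²
N² = 54,206.4 / (9.2794 × 10⁻⁵) = 584,158,459
N ≈ √584,158,459 ≈ 24,169.4

≈ 24170 RPM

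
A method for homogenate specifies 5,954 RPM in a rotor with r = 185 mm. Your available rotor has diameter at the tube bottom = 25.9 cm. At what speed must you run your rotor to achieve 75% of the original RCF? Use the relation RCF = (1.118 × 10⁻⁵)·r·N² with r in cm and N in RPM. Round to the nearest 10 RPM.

Original rotor: r = 185 mm = 18.5 cm
RCF_original = 1.118 × 10⁻⁵ × 18.5 × (5954)² = 1.118 × 10⁻⁵ × 18.5 × 35,450,116 ≈ 7,332.1 × g
Target RCF = 0.75 × 7,332.1 ≈ 5,499.1 × g
Your rotor: r = 25.9 / 2 = 12.95 cm
5,499.1 = 1.118 × 10⁻⁵ × 12.95 × N²
N² = 5,499.1 / (14.4781 × 10⁻⁵) = 37,982,194
N ≈ √37,982,194 ≈ 6,163.0

6160 RPM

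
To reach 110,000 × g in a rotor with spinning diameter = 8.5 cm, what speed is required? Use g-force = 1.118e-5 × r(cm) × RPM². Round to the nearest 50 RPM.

N ≈ 48100 RPM

r = 8.5 / 2 = 4.25 cm
110,000 = 1.118 × 10⁻⁵ × 4.25 × N²
N² = 110,000 / (4.7515 × 10⁻⁵) = 2,315,058,403
N ≈ √2,315,058,403 ≈ 48,115.1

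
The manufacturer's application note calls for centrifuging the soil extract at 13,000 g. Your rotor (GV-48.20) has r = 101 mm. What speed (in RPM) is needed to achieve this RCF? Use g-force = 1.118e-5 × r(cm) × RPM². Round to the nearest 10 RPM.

10730 RPM

r = 101 mm = 10.1 cm
13,000 = 1.118 × 10⁻⁵ × 10.1 × N²
N² = 13,000 / (11.2918 × 10⁻⁵) = 115,127,792
N ≈ √115,127,792 ≈ 10,729.8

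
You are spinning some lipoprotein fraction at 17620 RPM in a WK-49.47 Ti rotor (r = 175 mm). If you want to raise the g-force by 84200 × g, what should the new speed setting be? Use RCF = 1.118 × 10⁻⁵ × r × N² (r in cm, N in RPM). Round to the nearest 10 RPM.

r = 175 mm = 17.5 cm
Current RCF = 1.118 × 10⁻⁵ × 17.5 × (17620)² = 1.118 × 10⁻⁵ × 17.5 × 310,464,400 ≈ 60,742.4 × g
Target RCF = 60,742.4 + 84,200 = 144,942.4 × g
N² = 144,942.4 / (19.565 × 10⁻⁵) = 740,824,942
N ≈ √740,824,942 ≈ 27,218.1

27220 RPM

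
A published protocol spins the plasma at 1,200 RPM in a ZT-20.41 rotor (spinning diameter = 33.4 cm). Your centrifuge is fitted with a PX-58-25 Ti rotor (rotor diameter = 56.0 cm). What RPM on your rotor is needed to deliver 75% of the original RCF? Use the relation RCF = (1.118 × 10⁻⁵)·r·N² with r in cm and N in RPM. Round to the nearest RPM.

Original rotor: r = 33.4 / 2 = 16.7 cm
RCF = 1.118 × 10⁻⁵ × r × N²
RCF_original = 1.118 × 10⁻⁵ × 16.7 × (1200)² = 1.118 × 10⁻⁵ × 16.7 × 1,440,000 ≈ 268.9 × g
Target RCF = 0.75 × 268.9 ≈ 201.7 × g
Your rotor: r = 56.0 / 2 = 28 cm
201.7 = 1.118 × 10⁻⁵ × 28 × N²
N² = 201.7 / (31.304 × 10⁻⁵) = 644,327
N ≈ √644,327 ≈ 802.7

803 RPM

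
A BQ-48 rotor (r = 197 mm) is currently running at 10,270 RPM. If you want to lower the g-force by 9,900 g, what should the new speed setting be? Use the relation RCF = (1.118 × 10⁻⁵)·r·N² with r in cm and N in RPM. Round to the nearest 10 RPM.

≈ 7780 RPM

r = 197 mm = 19.7 cm
Current RCF = 1.118 × 10⁻⁵ × 19.7 × (10270)² = 1.118 × 10⁻⁵ × 19.7 × 105,472,900 ≈ 23,230 × g
Target RCF = 23,230 − 9,900 = 13,330 × g
N² = 13,330 / (22.0246 × 10⁻⁵) = 60,523,233
N ≈ √60,523,233 ≈ 7,779.7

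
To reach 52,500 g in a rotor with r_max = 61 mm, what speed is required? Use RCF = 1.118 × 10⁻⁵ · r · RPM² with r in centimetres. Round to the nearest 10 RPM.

r = 61 mm = 6.1 cm
RCF = 1.118 × 10⁻⁵ × r × N²
52,500 = 1.118 × 10⁻⁵ × 6.1 × N²
N² = 52,500 / (6.8198 × 10⁻⁵) = 769,817,297
N ≈ √769,817,297 ≈ 27,745.6

N ≈ 27750 RPM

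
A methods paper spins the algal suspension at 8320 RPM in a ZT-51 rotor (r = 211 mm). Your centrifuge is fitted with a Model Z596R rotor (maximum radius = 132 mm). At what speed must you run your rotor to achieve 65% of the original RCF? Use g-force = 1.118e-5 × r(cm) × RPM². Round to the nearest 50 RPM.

≈ 8500 RPM

Original rotor: r = 211 mm = 21.1 cm
RCF_original = 1.118 × 10⁻⁵ × 21.1 × (8320)² = 1.118 × 10⁻⁵ × 21.1 × 69,222,400 ≈ 16,329.4 × g
Target RCF = 0.65 × 16,329.4 ≈ 10,614.1 × g
Your rotor: r = 132 mm = 13.2 cm
10,614.1 = 1.118 × 10⁻⁵ × 13.2 × N²
N² = 10,614.1 / (14.7576 × 10⁻⁵) = 71,922,941
N ≈ √71,922,941 ≈ 8,480.7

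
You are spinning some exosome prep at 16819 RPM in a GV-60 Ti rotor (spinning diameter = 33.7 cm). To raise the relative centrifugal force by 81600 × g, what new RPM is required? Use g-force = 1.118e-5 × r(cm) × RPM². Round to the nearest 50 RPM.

r = 33.7 / 2 = 16.85 cm
Current RCF = 1.118 × 10⁻⁵ × 16.85 × (16819)² = 1.118 × 10⁻⁵ × 16.85 × 282,878,761 ≈ 53,289.5 × g
Target RCF = 53,289.5 + 81,600 = 134,889.5 × g
N² = 134,889.5 / (18.8383 × 10⁻⁵) = 716,038,602
N ≈ √716,038,602 ≈ 26,758.9

≈ 26750 RPM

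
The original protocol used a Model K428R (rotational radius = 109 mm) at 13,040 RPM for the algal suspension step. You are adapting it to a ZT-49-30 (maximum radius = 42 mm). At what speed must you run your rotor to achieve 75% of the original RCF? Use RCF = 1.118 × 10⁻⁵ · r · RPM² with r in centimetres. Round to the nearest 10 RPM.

Original rotor: r = 109 mm = 10.9 cm
RCF = 1.118 × 10⁻⁵ × r × N²
RCF_original = 1.118 × 10⁻⁵ × 10.9 × (13040)² = 1.118 × 10⁻⁵ × 10.9 × 170,041,600 ≈ 20,721.6 × g
Target RCF = 0.75 × 20,721.6 ≈ 15,541.2 × g
Your rotor: r = 42 mm = 4.2 cm
15,541.2 = 1.118 × 10⁻⁵ × 4.2 × N²
N² = 15,541.2 / (4.6956 × 10⁻⁵) = 330,973,677
N ≈ √330,973,677 ≈ 18,192.7

18190 RPM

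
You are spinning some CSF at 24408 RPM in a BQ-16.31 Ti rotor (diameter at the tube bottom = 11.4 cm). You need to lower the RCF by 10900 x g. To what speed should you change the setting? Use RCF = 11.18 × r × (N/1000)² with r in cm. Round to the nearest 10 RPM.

≈ 20610 RPM

r = 11.4 / 2 = 5.7 cm
Current RCF = 11.18 × 5.7 × (24.408)² = 11.18 × 5.7 × 595.750464 ≈ 37,964.8 × g
Target RCF = 37,964.8 − 10,900 = 27,064.8 × g
(N/1000)² = 27,064.8 / 63.726 = 424.7058
N = 1000 × √424.7058 ≈ 20,608.4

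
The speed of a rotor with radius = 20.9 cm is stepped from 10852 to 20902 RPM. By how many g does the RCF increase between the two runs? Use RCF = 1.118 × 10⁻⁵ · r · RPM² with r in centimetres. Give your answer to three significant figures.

≈ 74600 g

RCF₁ = 1.118 × 10⁻⁵ × 20.9 × (10852)² = 1.118 × 10⁻⁵ × 20.9 × 117,765,904 ≈ 27,517.4 × g
RCF₂ = 1.118 × 10⁻⁵ × 20.9 × (20902)² = 1.118 × 10⁻⁵ × 20.9 × 436,893,604 ≈ 102,085.4 × g
Increase = 102,085.4 − 27,517.4 = 74,568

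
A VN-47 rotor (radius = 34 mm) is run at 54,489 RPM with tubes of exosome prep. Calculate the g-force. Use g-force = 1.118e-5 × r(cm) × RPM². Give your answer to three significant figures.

RCF ≈ 113000 × g

r = 34 mm = 3.4 cm
RCF = 1.118 × 10⁻⁵ × 3.4 × (54489)² = 1.118 × 10⁻⁵ × 3.4 × 2,969,051,121 ≈ 112,859.6 × g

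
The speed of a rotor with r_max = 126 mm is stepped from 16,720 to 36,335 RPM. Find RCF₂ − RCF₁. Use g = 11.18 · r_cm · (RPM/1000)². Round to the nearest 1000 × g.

r = 126 mm = 12.6 cm
RCF₁ = 11.18 × 12.6 × (16.72)² = 11.18 × 12.6 × 279.5584 ≈ 39,380.8 × g
RCF₂ = 11.18 × 12.6 × (36.335)² = 11.18 × 12.6 × 1,320.232225 ≈ 185,978.5 × g
Increase = 185,978.5 − 39,380.8 = 146,597.7

147000 x g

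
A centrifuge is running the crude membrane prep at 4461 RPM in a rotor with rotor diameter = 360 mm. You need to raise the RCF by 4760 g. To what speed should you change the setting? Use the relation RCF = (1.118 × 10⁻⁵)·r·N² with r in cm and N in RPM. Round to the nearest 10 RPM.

6600 RPM

r = 360 mm / 2 = 180 mm = 18 cm
Current RCF = 1.118 × 10⁻⁵ × 18 × (4461)² = 1.118 × 10⁻⁵ × 18 × 19,900,521 ≈ 4,004.8 × g
Target RCF = 4,004.8 + 4,760 = 8,764.8 × g
N² = 8,764.8 / (20.124 × 10⁻⁵) = 43,553,965
N ≈ √43,553,965 ≈ 6,599.5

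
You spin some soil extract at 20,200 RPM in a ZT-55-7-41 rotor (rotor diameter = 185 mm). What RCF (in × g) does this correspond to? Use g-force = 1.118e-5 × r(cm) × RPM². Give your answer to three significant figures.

RCF ≈ 42200 × g

r = 185 mm / 2 = 92.5 mm = 9.25 cm
RCF = 1.118 × 10⁻⁵ × r × N²
RCF = 1.118 × 10⁻⁵ × 9.25 × (20200)² = 1.118 × 10⁻⁵ × 9.25 × 408,040,000 ≈ 42,197.5 × g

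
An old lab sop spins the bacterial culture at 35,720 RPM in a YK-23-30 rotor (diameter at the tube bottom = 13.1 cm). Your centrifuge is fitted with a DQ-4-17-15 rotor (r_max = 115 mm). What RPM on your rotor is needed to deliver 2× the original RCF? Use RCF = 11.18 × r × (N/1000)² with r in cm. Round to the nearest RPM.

Original rotor: r = 13.1 / 2 = 6.55 cm
RCF_original = 11.18 × 6.55 × (35.72)² = 11.18 × 6.55 × 1,275.9184 ≈ 93,434.2 × g
Target RCF = 2 × 93,434.2 ≈ 186,868.4 × g
Your rotor: r = 115 mm = 11.5 cm
186,868.4 = 11.18 × 11.5 × (N/1000)²
(N/1000)² = 186,868.4 / 128.57 = 1453.437
N = 1000 × √1453.437 ≈ 38,124.0

38124 RPM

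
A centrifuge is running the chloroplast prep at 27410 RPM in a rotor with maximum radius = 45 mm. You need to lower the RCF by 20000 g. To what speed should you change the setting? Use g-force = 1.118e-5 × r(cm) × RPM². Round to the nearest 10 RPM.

≈ 18810 RPM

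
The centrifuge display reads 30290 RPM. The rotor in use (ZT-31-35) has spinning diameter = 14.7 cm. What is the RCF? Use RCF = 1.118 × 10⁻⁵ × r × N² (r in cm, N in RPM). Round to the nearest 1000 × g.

r = 14.7 / 2 = 7.35 cm
RCF = 1.118 × 10⁻⁵ × 7.35 × (30290)² = 1.118 × 10⁻⁵ × 7.35 × 917,484,100 ≈ 75,392.4 × g

RCF ≈ 75000 x g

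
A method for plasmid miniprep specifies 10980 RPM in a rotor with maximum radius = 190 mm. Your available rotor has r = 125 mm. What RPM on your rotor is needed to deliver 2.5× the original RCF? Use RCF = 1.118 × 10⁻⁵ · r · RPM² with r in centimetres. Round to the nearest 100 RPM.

Original rotor: r = 190 mm = 19.0 cm
RCF_original = 1.118 × 10⁻⁵ × 19 × (10980)² = 1.118 × 10⁻⁵ × 19 × 120,560,400 ≈ 25,609.4 × g
Target RCF = 2.5 × 25,609.4 ≈ 64,023.5 × g
Your rotor: r = 125 mm = 12.5 cm
64,023.5 = 1.118 × 10⁻⁵ × 12.5 × N²
N² = 64,023.5 / (13.975 × 10⁻⁵) = 458,128,801
N ≈ √458,128,801 ≈ 21,403.9

≈ 21400 RPM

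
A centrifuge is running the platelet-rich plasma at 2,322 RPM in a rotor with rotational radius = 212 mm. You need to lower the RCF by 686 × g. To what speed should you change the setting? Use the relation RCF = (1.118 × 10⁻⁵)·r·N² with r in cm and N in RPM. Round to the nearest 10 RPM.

r = 212 mm = 21.2 cm
Current RCF = 1.118 × 10⁻⁵ × 21.2 × (2322)² = 1.118 × 10⁻⁵ × 21.2 × 5,391,684 ≈ 1,277.9 × g
Target RCF = 1,277.9 − 686 = 591.9 × g
N² = 591.9 / (23.7016 × 10⁻⁵) = 2,497,300
N ≈ √2,497,300 ≈ 1,580.3

N₂ ≈ 1580 RPM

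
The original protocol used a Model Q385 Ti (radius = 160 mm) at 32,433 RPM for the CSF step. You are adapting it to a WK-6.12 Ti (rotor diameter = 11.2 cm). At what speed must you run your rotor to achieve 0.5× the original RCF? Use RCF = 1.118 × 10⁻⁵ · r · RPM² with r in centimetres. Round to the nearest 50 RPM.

Original rotor: r = 160 mm = 16.0 cm
RCF = 1.118 × 10⁻⁵ × r × N²
RCF_original = 1.118 × 10⁻⁵ × 16 × (32433)² = 1.118 × 10⁻⁵ × 16 × 1,051,899,489 ≈ 188,163.8 × g
Target RCF = 0.5 × 188,163.8 ≈ 94,081.9 × g
Your rotor: r = 11.2 / 2 = 5.6 cm
94,081.9 = 1.118 × 10⁻⁵ × 5.6 × N²
N² = 94,081.9 / (6.2608 × 10⁻⁵) = 1,502,713,711
N ≈ √1,502,713,711 ≈ 38,764.9

38750 RPM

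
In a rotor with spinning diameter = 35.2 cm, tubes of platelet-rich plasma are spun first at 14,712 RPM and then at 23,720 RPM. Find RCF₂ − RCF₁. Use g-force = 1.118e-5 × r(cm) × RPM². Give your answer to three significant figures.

r = 35.2 / 2 = 17.6 cm
RCF₁ = 1.118 × 10⁻⁵ × 17.6 × (14712)² = 1.118 × 10⁻⁵ × 17.6 × 216,442,944 ≈ 42,589 × g
RCF₂ = 1.118 × 10⁻⁵ × 17.6 × (23720)² = 1.118 × 10⁻⁵ × 17.6 × 562,638,400 ≈ 110,709.2 × g
Increase = 110,709.2 − 42,589 = 68,120.2

≈ 68100 x g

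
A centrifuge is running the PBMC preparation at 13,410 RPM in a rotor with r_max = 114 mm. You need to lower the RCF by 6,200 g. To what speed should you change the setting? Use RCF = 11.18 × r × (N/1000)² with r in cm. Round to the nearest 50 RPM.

N₂ ≈ 11450 RPM

r = 114 mm = 11.4 cm
Current RCF = 11.18 × 11.4 × (13.41)² = 11.18 × 11.4 × 179.8281 ≈ 22,919.5 × g
Target RCF = 22,919.5 − 6,200 = 16,719.5 × g
(N/1000)² = 16,719.5 / 127.452 = 131.1827
N = 1000 × √131.1827 ≈ 11,453.5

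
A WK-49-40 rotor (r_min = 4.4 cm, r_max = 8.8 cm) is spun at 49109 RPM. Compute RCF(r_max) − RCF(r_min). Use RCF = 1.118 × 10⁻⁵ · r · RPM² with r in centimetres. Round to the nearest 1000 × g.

ΔRCF ≈ 119000 g

RCF_max = 1.118 × 10⁻⁵ × 8.8 × (49109)² = 1.118 × 10⁻⁵ × 8.8 × 2,411,693,881 ≈ 237,272.1 × g
RCF_min = 1.118 × 10⁻⁵ × 4.4 × (49109)² = 1.118 × 10⁻⁵ × 4.4 × 2,411,693,881 ≈ 118,636 × g
ΔRCF = 237,272.1 − 118,636 = 118,636.1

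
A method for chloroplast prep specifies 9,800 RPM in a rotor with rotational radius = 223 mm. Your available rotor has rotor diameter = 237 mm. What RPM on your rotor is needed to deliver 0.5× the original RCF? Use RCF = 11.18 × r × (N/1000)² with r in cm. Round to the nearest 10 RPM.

Original rotor: r = 223 mm = 22.3 cm
RCF_original = 11.18 × 22.3 × (9.8)² = 11.18 × 22.3 × 96.04 ≈ 23,944.1 × g
Target RCF = 0.5 × 23,944.1 ≈ 11,972 × g
Your rotor: r = 237 mm / 2 = 118.5 mm = 11.85 cm
11,972 = 11.18 × 11.85 × (N/1000)²
(N/1000)² = 11,972 / 132.483 = 90.36631
N = 1000 × √90.36631 ≈ 9,506.1

≈ 9510 RPM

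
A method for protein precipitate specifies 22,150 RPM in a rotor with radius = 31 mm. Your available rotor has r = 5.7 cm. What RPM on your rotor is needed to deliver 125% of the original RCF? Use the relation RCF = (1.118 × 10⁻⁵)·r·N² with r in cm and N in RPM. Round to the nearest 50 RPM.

18250 RPM

Original rotor: r = 31 mm = 3.1 cm
RCF = 1.118 × 10⁻⁵ × r × N²
RCF_original = 1.118 × 10⁻⁵ × 3.1 × (22150)² = 1.118 × 10⁻⁵ × 3.1 × 490,622,500 ≈ 17,004 × g
Target RCF = 1.25 × 17,004 ≈ 21,255 × g
21,255 = 1.118 × 10⁻⁵ × 5.7 × N²
N² = 21,255 / (6.3726 × 10⁻⁵) = 333,537,332
N ≈ √333,537,332 ≈ 18,263.0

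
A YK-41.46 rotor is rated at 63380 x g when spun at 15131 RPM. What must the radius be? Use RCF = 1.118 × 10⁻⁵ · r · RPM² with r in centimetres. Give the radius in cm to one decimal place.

r ≈ 24.8 cm

RCF = 1.118 × 10⁻⁵ × r × N²
63380 = 1.118 × 10⁻⁵ × r × (15131)²
r = 63380 / (1.118 × 10⁻⁵ × 228,947,161) = 63380 / 2559.629 ≈ 24.761 cm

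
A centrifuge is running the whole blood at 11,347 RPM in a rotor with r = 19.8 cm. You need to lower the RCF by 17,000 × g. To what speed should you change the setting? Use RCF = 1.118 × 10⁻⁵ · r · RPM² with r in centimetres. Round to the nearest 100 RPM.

7200 RPM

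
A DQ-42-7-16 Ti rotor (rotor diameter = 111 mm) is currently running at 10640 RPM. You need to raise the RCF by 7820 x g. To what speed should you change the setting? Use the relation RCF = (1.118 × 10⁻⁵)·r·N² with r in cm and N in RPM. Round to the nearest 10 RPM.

≈ 15470 RPM

r = 111 mm / 2 = 55.5 mm = 5.55 cm
Current RCF = 1.118 × 10⁻⁵ × 5.55 × (10640)² = 1.118 × 10⁻⁵ × 5.55 × 113,209,600 ≈ 7,024.5 × g
Target RCF = 7,024.5 + 7,820 = 14,844.5 × g
N² = 14,844.5 / (6.2049 × 10⁻⁵) = 239,238,344
N ≈ √239,238,344 ≈ 15,467.3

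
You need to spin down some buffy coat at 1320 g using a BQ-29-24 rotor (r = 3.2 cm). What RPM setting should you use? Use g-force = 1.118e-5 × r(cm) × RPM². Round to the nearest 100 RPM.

1,320 = 1.118 × 10⁻⁵ × 3.2 × N²
N² = 1,320 / (3.5776 × 10⁻⁵) = 36,896,243
N ≈ √36,896,243 ≈ 6,074.2

6100 RPM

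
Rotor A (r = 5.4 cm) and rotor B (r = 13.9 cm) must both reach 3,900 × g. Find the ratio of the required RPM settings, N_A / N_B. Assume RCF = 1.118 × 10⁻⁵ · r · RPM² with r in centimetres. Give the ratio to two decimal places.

At fixed RCF, N ∝ 1/√r, so N_A/N_B = √(r_B/r_A) = √(13.9/5.4) = √2.574074 = 1.6044.

1.60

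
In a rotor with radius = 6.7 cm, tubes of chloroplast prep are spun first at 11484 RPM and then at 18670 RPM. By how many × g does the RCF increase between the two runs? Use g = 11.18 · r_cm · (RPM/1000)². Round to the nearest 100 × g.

RCF₁ = 11.18 × 6.7 × (11.484)² = 11.18 × 6.7 × 131.882256 ≈ 9,878.8 × g
RCF₂ = 11.18 × 6.7 × (18.67)² = 11.18 × 6.7 × 348.5689 ≈ 26,109.9 × g
Increase = 26,109.9 − 9,878.8 = 16,231.1

≈ 16200 × g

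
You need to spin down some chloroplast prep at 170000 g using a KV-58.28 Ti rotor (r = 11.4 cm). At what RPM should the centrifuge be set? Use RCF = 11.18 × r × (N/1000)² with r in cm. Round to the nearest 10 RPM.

N ≈ 36520 RPM

RCF = 11.18 × r × (N/1000)²
170,000 = 11.18 × 11.4 × (N/1000)²
(N/1000)² = 170,000 / 127.452 = 1333.835
N = 1000 × √1333.835 ≈ 36,521.7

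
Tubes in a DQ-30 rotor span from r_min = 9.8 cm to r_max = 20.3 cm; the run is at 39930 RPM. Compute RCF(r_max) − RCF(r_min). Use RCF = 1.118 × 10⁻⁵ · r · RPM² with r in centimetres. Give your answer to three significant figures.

ΔRCF = 1.118 × 10⁻⁵ × (r_max − r_min) × N² = 1.118 × 10⁻⁵ × 10.5 × 1,594,404,900 ≈ 187,167.2

≈ 187000 × g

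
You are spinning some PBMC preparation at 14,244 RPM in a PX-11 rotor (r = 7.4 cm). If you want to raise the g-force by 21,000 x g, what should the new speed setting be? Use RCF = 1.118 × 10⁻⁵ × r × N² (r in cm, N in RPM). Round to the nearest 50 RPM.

Current RCF = 1.118 × 10⁻⁵ × 7.4 × (14244)² = 1.118 × 10⁻⁵ × 7.4 × 202,891,536 ≈ 16,785.6 × g
Target RCF = 16,785.6 + 21,000 = 37,785.6 × g
N² = 37,785.6 / (8.2732 × 10⁻⁵) = 456,722,913
N ≈ √456,722,913 ≈ 21,371.1

N₂ ≈ 21350 RPM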